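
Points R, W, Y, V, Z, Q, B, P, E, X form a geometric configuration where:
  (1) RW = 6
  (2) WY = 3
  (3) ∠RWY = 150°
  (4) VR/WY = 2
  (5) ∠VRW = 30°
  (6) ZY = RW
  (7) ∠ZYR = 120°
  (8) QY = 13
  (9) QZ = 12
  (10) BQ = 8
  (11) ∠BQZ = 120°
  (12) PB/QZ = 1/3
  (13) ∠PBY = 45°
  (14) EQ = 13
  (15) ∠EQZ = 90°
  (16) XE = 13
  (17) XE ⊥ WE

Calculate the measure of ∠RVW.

From the given relations: VR = 2·WY = 2·3 = 6.
Step 1: By the law of cosines on triangle VRW: VW² = 6² + 6² − 2·6·6·cos(30°) = 9.65, so VW ≈ 3.11.
Step 2: By the inverse law of cosines on triangle RVW: cos(∠RVW) = (6² + 3.11² − 6²) / (2·6·3.11) = 9.65/37.27 = 0.2588, so ∠RVW = 75°.

Therefore, the measure of angle ∠RVW = 75°.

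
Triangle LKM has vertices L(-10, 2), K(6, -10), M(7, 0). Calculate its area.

Using the Shoelace formula for a triangle:
Area = (1/2)|x0(y1 - y2) + x1(y2 - y0) + x2(y0 - y1)|
Area = (1/2)|-10(-10 - 0) + 6(0 - 2) + 7(2 - -10)|
Area = (1/2)|100 + -12 + 84|
Area = (1/2)|172|
Area = (1/2)(172)
Area = 86

86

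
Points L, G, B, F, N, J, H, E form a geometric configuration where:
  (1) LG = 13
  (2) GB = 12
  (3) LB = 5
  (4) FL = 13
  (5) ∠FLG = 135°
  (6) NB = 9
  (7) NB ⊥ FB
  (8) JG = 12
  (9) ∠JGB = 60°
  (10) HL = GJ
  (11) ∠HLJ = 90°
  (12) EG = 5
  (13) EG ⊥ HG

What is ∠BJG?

Step 1: By the law of cosines on triangle JGB: JB² = 12² + 12² − 2·12·12·cos(60°) = 144, so JB = 12.
Step 2: By the inverse law of cosines on triangle BJG: cos(∠BJG) = (12² + 12² − 12²) / (2·12·12) = 144/288 = 0.5, so ∠BJG = 60°.

Therefore, the measure of angle ∠BJG = 60°.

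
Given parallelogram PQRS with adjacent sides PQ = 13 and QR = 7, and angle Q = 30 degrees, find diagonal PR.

Using the law of cosines:
d^2 = 13^2 + 7^2 - 2(13)(7)cos(30 degrees)
d^2 = 169 + 49 - 182*sqrt(3)/2
d^2 = 218 - 91*sqrt(3)
d = sqrt(218 - 91*sqrt(3))

sqrt(218 - 91*sqrt(3))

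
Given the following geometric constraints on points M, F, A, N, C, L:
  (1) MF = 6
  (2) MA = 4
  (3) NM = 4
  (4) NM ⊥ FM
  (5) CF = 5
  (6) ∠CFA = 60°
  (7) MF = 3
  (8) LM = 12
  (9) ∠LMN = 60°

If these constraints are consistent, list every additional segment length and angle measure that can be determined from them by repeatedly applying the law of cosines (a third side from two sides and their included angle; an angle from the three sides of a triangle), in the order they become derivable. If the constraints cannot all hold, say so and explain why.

These constraints are not satisfiable: (1) MF = 6 and (7) MF = 3 assign two different lengths to the same segment. No planar figure meets all of them, so nothing further can be derived.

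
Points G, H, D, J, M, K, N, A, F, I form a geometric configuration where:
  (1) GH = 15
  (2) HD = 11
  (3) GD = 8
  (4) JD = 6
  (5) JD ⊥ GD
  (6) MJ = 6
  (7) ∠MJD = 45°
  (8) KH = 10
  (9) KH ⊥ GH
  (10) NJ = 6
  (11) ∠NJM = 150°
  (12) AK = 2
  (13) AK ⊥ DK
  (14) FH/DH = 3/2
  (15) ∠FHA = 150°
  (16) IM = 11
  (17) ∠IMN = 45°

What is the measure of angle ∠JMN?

Step 1: By the law of cosines on triangle MJN: MN² = 6² + 6² − 2·6·6·cos(150°) = 134.35, so MN ≈ 11.59.
Step 2: By the inverse law of cosines on triangle JMN: cos(∠JMN) = (6² + 11.59² − 6²) / (2·6·11.59) = 134.35/139.09 = 0.9659, so ∠JMN = 15°.

Therefore, the measure of angle ∠JMN = 15°.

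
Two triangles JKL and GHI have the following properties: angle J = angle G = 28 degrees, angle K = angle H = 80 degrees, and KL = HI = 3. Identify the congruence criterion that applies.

The given information matches AAS: Two pairs of corresponding angles and a non-included side are equal (Angle-Angle-Side).

AAS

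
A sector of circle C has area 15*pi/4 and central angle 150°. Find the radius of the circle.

r² = 360 × 15*pi/4 / (π × 150) = 9, so r = 3.

3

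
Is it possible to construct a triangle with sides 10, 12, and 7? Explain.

Yes.
The triangle inequality requires that the sum of any two sides exceeds the third.
Here 7 + 10 = 17 > 12, so the condition is met.

Yes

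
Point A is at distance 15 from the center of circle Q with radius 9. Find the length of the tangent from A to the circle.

tangent = √(d² - r²) = √(15² - 9²) = √(225 - 81) = √144 = 12

12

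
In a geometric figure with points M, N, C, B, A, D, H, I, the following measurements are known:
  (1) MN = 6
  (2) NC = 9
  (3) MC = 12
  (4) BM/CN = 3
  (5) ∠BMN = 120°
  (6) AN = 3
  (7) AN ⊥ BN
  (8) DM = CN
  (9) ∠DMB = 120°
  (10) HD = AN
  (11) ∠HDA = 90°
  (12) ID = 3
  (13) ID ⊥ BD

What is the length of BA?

From the given relations: BM = 3·CN = 3·9 = 27.
Step 1: By the law of cosines on triangle BMN: BN² = 27² + 6² − 2·27·6·cos(120°) = 927, so BN = 3·√103.
Step 2: By the law of cosines on triangle BNA: BA² = (3·√103)² + 3² − 2·3·√103·3·cos(90°) = 936, so BA = 6·√26.

Therefore, the length of BA = 6·√26.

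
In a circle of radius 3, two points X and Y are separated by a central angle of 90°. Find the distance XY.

Chord = 2(3) sin(45°) = 3*sqrt(2)

3*sqrt(2)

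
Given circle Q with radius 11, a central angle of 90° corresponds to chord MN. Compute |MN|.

Chord = 2(11) sin(45°) = 11*sqrt(2)

11*sqrt(2)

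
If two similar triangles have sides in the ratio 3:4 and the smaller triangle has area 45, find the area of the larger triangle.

Area ratio = (3/4)^2 = 9/16. Area of the larger triangle = 45 * 16/9 = 80.

80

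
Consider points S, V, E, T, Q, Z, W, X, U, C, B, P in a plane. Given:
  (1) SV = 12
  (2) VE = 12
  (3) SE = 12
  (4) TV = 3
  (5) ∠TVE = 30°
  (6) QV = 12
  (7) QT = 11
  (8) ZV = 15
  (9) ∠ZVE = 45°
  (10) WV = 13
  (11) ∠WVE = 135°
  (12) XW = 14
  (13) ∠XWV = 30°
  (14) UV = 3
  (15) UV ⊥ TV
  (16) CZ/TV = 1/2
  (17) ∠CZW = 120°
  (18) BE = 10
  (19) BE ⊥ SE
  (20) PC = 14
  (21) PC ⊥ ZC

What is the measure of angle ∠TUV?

Step 1: By the law of cosines on triangle UVT: UT² = 3² + 3² − 2·3·3·cos(90°) = 18, so UT = 3·√2.
Step 2: By the inverse law of cosines on triangle TUV: cos(∠TUV) = ((3·√2)² + 3² − 3²) / (2·3·√2·3) = 18/25.46 = 0.7071, so ∠TUV = 45°.

Therefore, the measure of angle ∠TUV = 45°.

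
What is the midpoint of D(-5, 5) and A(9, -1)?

The midpoint is the point halfway along the segment.
Move half the horizontal distance: -5 + (9 - -5)/2 = -5 + 14/2 = 2
Move half the vertical distance: 5 + (-1 - 5)/2 = 5 + -6/2 = 2
Midpoint = (2, 2)

(2, 2)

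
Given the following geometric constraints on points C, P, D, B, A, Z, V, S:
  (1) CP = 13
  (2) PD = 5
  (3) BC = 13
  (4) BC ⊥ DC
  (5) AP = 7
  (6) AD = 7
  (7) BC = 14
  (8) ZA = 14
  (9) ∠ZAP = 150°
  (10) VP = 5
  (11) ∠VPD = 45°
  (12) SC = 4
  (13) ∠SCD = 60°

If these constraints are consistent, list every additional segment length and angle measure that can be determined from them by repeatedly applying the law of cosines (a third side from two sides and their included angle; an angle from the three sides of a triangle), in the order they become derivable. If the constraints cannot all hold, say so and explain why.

These constraints are not satisfiable: (3) BC = 13 and (7) BC = 14 assign two different lengths to the same segment. No planar figure meets all of them, so nothing further can be derived.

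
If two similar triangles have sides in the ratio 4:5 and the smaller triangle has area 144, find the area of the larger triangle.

Area ratio = (4/5)^2 = 16/25. Area of the larger triangle = 144 * 25/16 = 225.

225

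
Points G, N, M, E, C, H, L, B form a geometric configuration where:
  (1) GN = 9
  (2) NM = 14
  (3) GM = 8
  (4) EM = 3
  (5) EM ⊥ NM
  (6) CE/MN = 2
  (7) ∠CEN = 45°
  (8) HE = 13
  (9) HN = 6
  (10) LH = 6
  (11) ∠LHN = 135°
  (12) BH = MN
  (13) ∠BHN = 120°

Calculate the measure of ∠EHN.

Step 1: By the law of cosines on triangle EMN: EN² = 3² + 14² − 2·3·14·cos(90°) = 205, so EN ≈ 14.32.
Step 2: By the inverse law of cosines on triangle EHN: cos(∠EHN) = (13² + 6² − 14.32²) / (2·13·6) = 0/156 = 0, so ∠EHN = 90°.

Therefore, the measure of angle ∠EHN = 90°.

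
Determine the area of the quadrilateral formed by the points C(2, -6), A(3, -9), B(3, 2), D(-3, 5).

The Shoelace formula works by pairing each vertex with the next (cycling back to the first).
For each pair, compute x_i*y_(i+1) - x_(i+1)*y_i:
  (2*-9 - 3*-6) = 0
  (3*2 - 3*-9) = 33
  (3*5 - -3*2) = 21
  (-3*-6 - 2*5) = 8
Taking half the absolute value of the total: Area = (1/2)(62) = 31.

31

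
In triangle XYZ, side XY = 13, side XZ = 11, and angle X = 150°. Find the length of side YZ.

Law of cosines: YZ^2 = 13^2 + 11^2 - 2(13)(11)cos(150°) = 143*sqrt(3) + 290, so YZ = sqrt(143*sqrt(3) + 290).

sqrt(143*sqrt(3) + 290)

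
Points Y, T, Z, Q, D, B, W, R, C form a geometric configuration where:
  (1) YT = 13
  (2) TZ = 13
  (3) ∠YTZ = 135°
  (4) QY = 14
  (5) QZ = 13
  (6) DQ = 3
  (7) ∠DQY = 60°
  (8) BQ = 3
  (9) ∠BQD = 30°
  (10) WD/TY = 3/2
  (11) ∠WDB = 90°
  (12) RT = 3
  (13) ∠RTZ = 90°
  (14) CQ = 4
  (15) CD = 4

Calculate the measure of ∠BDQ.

Step 1: By the law of cosines on triangle DQB: DB² = 3² + 3² − 2·3·3·cos(30°) = 2.41, so DB ≈ 1.55.
Step 2: By the inverse law of cosines on triangle BDQ: cos(∠BDQ) = (1.55² + 3² − 3²) / (2·1.55·3) = 2.41/9.32 = 0.2588, so ∠BDQ = 75°.

Therefore, the measure of angle ∠BDQ = 75°.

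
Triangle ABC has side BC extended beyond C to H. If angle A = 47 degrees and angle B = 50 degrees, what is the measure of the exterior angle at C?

By the exterior angle theorem, an exterior angle of a triangle equals the sum of the two remote interior angles.
Exterior angle = angle A + angle B
Exterior angle = 47 + 50 = 97 degrees

97 degrees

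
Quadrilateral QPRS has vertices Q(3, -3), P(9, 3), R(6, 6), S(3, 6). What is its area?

Using the Shoelace formula for a quadrilateral (vertices in order):
Area = (1/2)|sum of (x_i * y_(i+1) - x_(i+1) * y_i)|
Terms: (3*3 - 9*-3) = 36, (9*6 - 6*3) = 36, (6*6 - 3*6) = 18, (3*-3 - 3*6) = -27
Sum = 63
Area = (1/2)(63) = 63/2

63/2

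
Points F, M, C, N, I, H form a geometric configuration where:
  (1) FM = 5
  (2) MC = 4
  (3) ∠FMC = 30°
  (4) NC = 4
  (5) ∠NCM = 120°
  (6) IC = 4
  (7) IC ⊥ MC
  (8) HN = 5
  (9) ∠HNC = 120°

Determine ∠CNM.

Step 1: By the law of cosines on triangle NCM: NM² = 4² + 4² − 2·4·4·cos(120°) = 48, so NM = 4·√3.
Step 2: By the inverse law of cosines on triangle CNM: cos(∠CNM) = (4² + (4·√3)² − 4²) / (2·4·4·√3) = 48/55.43 = 0.866, so ∠CNM = 30°.

Therefore, the measure of angle ∠CNM = 30°.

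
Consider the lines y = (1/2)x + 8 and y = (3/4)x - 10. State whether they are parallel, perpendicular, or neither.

Slope of line 1: m1 = 1/2
Slope of line 2: m2 = 3/4
For parallel lines we need equal slopes: 1/2 != 3/4.
For perpendicular lines we need m1*m2 = -1: (1/2)(3/4) = 3/8 != -1.
Since neither condition holds, the lines are neither parallel nor perpendicular.

Neither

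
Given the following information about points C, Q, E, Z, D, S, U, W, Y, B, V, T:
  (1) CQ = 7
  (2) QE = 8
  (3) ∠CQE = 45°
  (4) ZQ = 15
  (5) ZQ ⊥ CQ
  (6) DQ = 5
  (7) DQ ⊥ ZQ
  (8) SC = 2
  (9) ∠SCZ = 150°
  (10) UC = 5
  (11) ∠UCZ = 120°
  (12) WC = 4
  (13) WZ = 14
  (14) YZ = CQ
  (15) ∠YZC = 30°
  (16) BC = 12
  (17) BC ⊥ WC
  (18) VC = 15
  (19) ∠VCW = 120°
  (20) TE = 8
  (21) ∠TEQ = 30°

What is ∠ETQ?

Step 1: By the law of cosines on triangle TEQ: TQ² = 8² + 8² − 2·8·8·cos(30°) = 17.15, so TQ ≈ 4.14.
Step 2: By the inverse law of cosines on triangle ETQ: cos(∠ETQ) = (8² + 4.14² − 8²) / (2·8·4.14) = 17.15/66.26 = 0.2588, so ∠ETQ = 75°.

Therefore, the measure of angle ∠ETQ = 75°.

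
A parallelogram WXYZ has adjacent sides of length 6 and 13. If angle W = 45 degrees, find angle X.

Opposite sides of a parallelogram are parallel, so consecutive angles form co-interior angles on a transversal.
Co-interior angles sum to 180°, giving angle X = 180 - 45 = 135 degrees.

135 degrees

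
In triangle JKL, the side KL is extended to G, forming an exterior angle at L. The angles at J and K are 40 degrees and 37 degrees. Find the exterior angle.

Exterior angle = 40 + 37 = 77 degrees (exterior angle theorem).

77 degrees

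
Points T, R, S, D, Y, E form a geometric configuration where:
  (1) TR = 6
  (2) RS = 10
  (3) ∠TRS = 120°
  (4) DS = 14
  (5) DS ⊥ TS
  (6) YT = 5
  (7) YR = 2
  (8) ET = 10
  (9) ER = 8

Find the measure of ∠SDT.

Step 1: By the law of cosines on triangle SRT: ST² = 10² + 6² − 2·10·6·cos(120°) = 196, so ST = 14.
Step 2: By the law of cosines on triangle DST: DT² = 14² + 14² − 2·14·14·cos(90°) = 392, so DT = 14·√2.
Step 3: By the inverse law of cosines on triangle SDT: cos(∠SDT) = (14² + (14·√2)² − 14²) / (2·14·14·√2) = 392/554.37 = 0.7071, so ∠SDT = 45°.

Therefore, the measure of angle ∠SDT = 45°.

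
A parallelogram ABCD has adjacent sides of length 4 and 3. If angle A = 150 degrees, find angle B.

Consecutive angles are supplementary: angle B = 180 - 150 = 30 degrees.

30 degrees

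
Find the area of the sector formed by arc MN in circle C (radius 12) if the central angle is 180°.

Sector area = π(12²)(1/2) = 72*pi

72*pi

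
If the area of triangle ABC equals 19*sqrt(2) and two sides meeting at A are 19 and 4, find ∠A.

sin(C) = 2 * 19*sqrt(2) / (19 * 4) = sqrt(2)/2, so C = arcsin(sqrt(2)/2) = 45°.
Since sin(180° - C) = sin(C), the obtuse angle 135° gives the same area, so C = 45° or C = 135°.

45° or 135°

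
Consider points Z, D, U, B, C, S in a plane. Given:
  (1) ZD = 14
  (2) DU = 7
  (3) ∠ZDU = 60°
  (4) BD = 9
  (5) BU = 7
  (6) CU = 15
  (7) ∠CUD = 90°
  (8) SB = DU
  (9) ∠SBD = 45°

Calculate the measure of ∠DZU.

Step 1: By the law of cosines on triangle ZDU: ZU² = 14² + 7² − 2·14·7·cos(60°) = 147, so ZU = 7·√3.
Step 2: By the inverse law of cosines on triangle DZU: cos(∠DZU) = (14² + (7·√3)² − 7²) / (2·14·7·√3) = 294/339.48 = 0.866, so ∠DZU = 30°.

Therefore, the measure of angle ∠DZU = 30°.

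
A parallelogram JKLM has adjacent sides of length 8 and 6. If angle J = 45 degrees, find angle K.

In a parallelogram, consecutive angles are supplementary (sum to 180°).
angle K = 180 - angle J
angle K = 180 - 45
angle K = 135 degrees

135 degrees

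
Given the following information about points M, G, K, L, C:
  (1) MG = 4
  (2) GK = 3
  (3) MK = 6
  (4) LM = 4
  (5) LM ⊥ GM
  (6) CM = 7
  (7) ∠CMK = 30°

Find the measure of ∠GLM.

Step 1: By the law of cosines on triangle LMG: LG² = 4² + 4² − 2·4·4·cos(90°) = 32, so LG = 4·√2.
Step 2: By the inverse law of cosines on triangle GLM: cos(∠GLM) = ((4·√2)² + 4² − 4²) / (2·4·√2·4) = 32/45.25 = 0.7071, so ∠GLM = 45°.

Therefore, the measure of angle ∠GLM = 45°.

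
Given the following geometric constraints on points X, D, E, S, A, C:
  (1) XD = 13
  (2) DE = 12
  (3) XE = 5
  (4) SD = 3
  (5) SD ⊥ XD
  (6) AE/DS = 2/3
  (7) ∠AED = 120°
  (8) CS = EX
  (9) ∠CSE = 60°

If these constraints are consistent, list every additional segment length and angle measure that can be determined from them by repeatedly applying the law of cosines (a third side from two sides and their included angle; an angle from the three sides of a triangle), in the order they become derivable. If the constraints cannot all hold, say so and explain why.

The constraints are consistent. Derivable facts, in order:
After 1 step:
- DA = 2·√43
- XS = √178
- ∠DEX = 90°
- ∠DXE = 67.38°
- ∠EDX = 22.62°
After 2 steps:
- ∠ADE = 7.59°
- ∠DAE = 52.41°
- ∠DSX = 77.01°
- ∠DXS = 12.99°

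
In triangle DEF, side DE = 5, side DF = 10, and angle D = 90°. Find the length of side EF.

Since angle D = 90°, this is a right triangle and the law of cosines reduces to the Pythagorean theorem.
EF^2 = 5^2 + 10^2 = 125
EF = 5*sqrt(5)

5*sqrt(5)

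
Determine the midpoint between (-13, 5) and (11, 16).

M = ((x₁ + x₂)/2, (y₁ + y₂)/2)
= ((-13 + 11)/2, (5 + 16)/2)
= (-2/2, 21/2) = (-1, 21/2)

(-1, 21/2)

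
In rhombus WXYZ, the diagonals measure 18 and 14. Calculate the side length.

In a rhombus, the diagonals bisect each other perpendicularly, creating four congruent right triangles.
Each triangle has legs 9 (half of 18) and 7 (half of 14).
The hypotenuse of each right triangle is a side of the rhombus:
side = sqrt(9^2 + 7^2) = sqrt(130)

sqrt(130)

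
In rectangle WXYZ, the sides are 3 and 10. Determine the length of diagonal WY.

A rectangle's diagonal splits it into two right triangles, with the diagonal as the hypotenuse.
By the Pythagorean theorem, d^2 = 3^2 + 10^2 = 109.
Therefore d = sqrt(109).

sqrt(109)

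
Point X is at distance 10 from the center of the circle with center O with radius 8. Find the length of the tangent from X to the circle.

tangent = √(d² - r²) = √(10² - 8²) = √(100 - 64) = √36 = 6

6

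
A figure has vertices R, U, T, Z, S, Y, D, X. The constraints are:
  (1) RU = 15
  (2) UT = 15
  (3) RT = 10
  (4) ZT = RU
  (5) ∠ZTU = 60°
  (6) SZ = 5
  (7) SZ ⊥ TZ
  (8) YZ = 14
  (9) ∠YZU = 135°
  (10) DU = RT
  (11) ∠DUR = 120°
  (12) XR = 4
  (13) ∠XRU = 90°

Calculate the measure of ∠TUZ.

From the given relations: ZT = RU = 15.
Step 1: By the law of cosines on triangle UTZ: UZ² = 15² + 15² − 2·15·15·cos(60°) = 225, so UZ = 15.
Step 2: By the inverse law of cosines on triangle TUZ: cos(∠TUZ) = (15² + 15² − 15²) / (2·15·15) = 225/450 = 0.5, so ∠TUZ = 60°.

Therefore, the measure of angle ∠TUZ = 60°.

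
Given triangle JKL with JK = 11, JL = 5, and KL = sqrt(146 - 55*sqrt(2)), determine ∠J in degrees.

By the inverse law of cosines: cos(J) = (JK² + JL² - KL²) / (2 × JK × JL)
cos(J) = (11² + 5² - (sqrt(146 - 55*sqrt(2)))²) / (2 × 11 × 5)
cos(J) = (121 + 25 - (146 - 55*sqrt(2))) / 110
cos(J) = sqrt(2)/2
J = arccos(sqrt(2)/2) = 45°

45°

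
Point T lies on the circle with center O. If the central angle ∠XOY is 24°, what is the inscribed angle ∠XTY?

An inscribed angle intercepts an arc from a point on the circle, while the central angle intercepts the same arc from the center.
The inscribed angle is always half the central angle: 24° / 2 = 12°.

12°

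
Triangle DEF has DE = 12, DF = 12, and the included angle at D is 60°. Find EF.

By the law of cosines: EF^2 = DE^2 + DF^2 - 2*DE*DF*cos(D)
EF^2 = 12^2 + 12^2 - 2*12*12*cos(60°)
EF^2 = 144 + 144 - 288*(1/2)
EF^2 = 144
EF = 12

12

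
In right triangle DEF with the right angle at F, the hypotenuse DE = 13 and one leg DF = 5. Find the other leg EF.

Rearranging the Pythagorean theorem to solve for the unknown leg:
leg^2 = hypotenuse^2 - known_leg^2 = 169 - 25 = 144
leg = sqrt(144) = 12.

12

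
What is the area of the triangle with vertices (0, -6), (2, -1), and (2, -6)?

Shoelace: Area = (1/2)|0(-1--6) + 2(-6--6) + 2(-6--1)| = (1/2)(10) = 5

5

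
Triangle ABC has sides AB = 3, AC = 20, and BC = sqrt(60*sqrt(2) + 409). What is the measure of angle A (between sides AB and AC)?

cos(A) = (3² + 20² - (sqrt(60*sqrt(2) + 409))²) / (2 × 3 × 20) = -sqrt(2)/2, so A = arccos(-sqrt(2)/2) = 135°.

135°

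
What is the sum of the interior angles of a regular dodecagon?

The sum of interior angles of an n-sided polygon is (n - 2) * 180.
For n = 12: (12 - 2) * 180 = 10 * 180 = 1800 degrees.

1800 degrees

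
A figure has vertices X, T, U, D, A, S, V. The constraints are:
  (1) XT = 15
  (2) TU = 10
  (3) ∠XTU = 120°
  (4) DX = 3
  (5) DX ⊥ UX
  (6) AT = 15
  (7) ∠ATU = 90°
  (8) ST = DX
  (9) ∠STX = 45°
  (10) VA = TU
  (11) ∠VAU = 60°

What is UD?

Step 1: By the law of cosines on triangle UTX: UX² = 10² + 15² − 2·10·15·cos(120°) = 475, so UX = 5·√19.
Step 2: By the law of cosines on triangle UXD: UD² = (5·√19)² + 3² − 2·5·√19·3·cos(90°) = 484, so UD = 22.

Therefore, the length of UD = 22.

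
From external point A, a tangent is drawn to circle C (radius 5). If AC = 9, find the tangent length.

Let T be the point of tangency. Then CT ⊥ AT (radius ⊥ tangent).
In right triangle CTA: CA² = CT² + AT²
9² = 5² + AT²
AT² = 56, AT = 2*sqrt(14)

2*sqrt(14)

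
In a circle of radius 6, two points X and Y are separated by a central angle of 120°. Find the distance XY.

Chord = 2(6) sin(60°) = 6*sqrt(3)

6*sqrt(3)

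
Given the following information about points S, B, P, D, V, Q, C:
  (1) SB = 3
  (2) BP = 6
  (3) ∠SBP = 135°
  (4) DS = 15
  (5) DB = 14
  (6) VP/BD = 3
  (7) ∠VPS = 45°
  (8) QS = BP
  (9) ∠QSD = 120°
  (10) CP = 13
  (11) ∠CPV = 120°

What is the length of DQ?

From the given relations: QS = BP = 6.
Step 1: By the law of cosines on triangle DSQ: DQ² = 15² + 6² − 2·15·6·cos(120°) = 351, so DQ = 3·√39.

Therefore, the length of DQ = 3·√39.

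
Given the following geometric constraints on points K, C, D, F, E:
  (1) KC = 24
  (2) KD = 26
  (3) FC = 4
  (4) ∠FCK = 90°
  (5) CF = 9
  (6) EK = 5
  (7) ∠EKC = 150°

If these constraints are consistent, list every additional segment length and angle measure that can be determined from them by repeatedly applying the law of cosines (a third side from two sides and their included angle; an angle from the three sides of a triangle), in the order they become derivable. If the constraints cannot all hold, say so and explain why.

These constraints are not satisfiable: (3) FC = 4 and (5) CF = 9 assign two different lengths to the same segment. No planar figure meets all of them, so nothing further can be derived.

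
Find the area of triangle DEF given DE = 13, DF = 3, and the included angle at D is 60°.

When two sides and the included angle are known, the area formula is (1/2)ab sin(C).
The height from one side to the opposite vertex is 3 sin(60°) = 3*sqrt(3)/2.
Area = (1/2) * 13 * 3*sqrt(3)/2 = 39*sqrt(3)/4.

39*sqrt(3)/4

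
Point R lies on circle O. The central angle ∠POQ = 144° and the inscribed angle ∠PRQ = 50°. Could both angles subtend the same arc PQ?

By the inscribed angle theorem, the inscribed angle for a central angle of 144° should be 144° / 2 = 72°.
The given inscribed angle is 50°, which does not equal 72°.
Therefore, no, they do not correspond to the same arc.

No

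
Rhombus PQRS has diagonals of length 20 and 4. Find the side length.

In a rhombus, the diagonals bisect each other perpendicularly, creating four congruent right triangles.
Each triangle has legs 10 (half of 20) and 2 (half of 4).
The hypotenuse of each right triangle is a side of the rhombus:
side = sqrt(10^2 + 2^2) = sqrt(104) = 2*sqrt(26)

2*sqrt(26)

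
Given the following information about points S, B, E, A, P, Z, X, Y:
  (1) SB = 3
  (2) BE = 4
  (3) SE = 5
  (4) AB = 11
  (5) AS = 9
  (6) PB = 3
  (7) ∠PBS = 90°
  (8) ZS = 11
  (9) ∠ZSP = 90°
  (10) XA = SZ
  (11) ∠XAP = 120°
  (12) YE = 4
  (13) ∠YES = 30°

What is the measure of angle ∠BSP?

Step 1: By the law of cosines on triangle SBP: SP² = 3² + 3² − 2·3·3·cos(90°) = 18, so SP = 3·√2.
Step 2: By the inverse law of cosines on triangle BSP: cos(∠BSP) = (3² + (3·√2)² − 3²) / (2·3·3·√2) = 18/25.46 = 0.7071, so ∠BSP = 45°.

Therefore, the measure of angle ∠BSP = 45°.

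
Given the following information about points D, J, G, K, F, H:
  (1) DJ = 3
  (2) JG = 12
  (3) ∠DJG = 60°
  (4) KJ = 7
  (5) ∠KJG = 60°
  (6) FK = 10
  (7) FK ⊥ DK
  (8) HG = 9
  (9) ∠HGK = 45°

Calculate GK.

Step 1: By the law of cosines on triangle GJK: GK² = 12² + 7² − 2·12·7·cos(60°) = 109, so GK = √109.

Therefore, the length of GK = √109.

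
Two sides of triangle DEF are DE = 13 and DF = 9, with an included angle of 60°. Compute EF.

By the law of cosines: EF^2 = DE^2 + DF^2 - 2*DE*DF*cos(D)
EF^2 = 13^2 + 9^2 - 2*13*9*cos(60°)
EF^2 = 169 + 81 - 234*(1/2)
EF^2 = 133
EF = sqrt(133)

sqrt(133)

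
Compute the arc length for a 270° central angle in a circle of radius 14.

The full circumference is 2πr = 2π(14) = 28*pi.
The arc spans 270° out of 360°, which is a fraction of 3/4.
Arc length = 28*pi × 3/4 = 21*pi.

21*pi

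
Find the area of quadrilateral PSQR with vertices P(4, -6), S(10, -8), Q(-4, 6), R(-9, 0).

The Shoelace formula works by pairing each vertex with the next (cycling back to the first).
For each pair, compute x_i*y_(i+1) - x_(i+1)*y_i:
  (4*-8 - 10*-6) = 28
  (10*6 - -4*-8) = 28
  (-4*0 - -9*6) = 54
  (-9*-6 - 4*0) = 54
Taking half the absolute value of the total: Area = (1/2)(164) = 82.

82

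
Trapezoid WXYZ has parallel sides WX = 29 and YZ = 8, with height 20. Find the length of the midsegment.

The midsegment (median) of a trapezoid connects the midpoints of the non-parallel sides.
Its length is the average of the two bases: (29 + 8) / 2 = 37/2.

37/2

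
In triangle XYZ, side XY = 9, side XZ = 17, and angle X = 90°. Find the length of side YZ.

By the law of cosines: YZ^2 = XY^2 + XZ^2 - 2*XY*XZ*cos(X)
YZ^2 = 9^2 + 17^2 - 2*9*17*cos(90°)
YZ^2 = 81 + 289 - 306*(0)
YZ^2 = 370
YZ = sqrt(370)

sqrt(370)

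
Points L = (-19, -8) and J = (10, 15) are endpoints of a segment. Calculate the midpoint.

The midpoint is the average of the coordinates:
x: (-19 + 10)/2 = -9/2
y: (-8 + 15)/2 = 7/2
Midpoint = (-9/2, 7/2)

(-9/2, 7/2)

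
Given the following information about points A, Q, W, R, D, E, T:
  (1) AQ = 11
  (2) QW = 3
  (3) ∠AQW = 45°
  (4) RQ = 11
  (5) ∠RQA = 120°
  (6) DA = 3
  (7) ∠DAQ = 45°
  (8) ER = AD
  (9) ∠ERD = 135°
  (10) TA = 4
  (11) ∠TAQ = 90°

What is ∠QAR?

Step 1: By the law of cosines on triangle AQR: AR² = 11² + 11² − 2·11·11·cos(120°) = 363, so AR = 11·√3.
Step 2: By the inverse law of cosines on triangle QAR: cos(∠QAR) = (11² + (11·√3)² − 11²) / (2·11·11·√3) = 363/419.16 = 0.866, so ∠QAR = 30°.

Therefore, the measure of angle ∠QAR = 30°.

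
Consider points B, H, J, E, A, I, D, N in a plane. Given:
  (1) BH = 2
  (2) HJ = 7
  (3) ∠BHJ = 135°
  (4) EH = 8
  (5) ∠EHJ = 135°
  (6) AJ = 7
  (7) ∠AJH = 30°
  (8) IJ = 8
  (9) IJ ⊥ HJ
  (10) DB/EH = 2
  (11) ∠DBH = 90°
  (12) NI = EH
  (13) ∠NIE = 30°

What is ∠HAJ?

Step 1: By the law of cosines on triangle AJH: AH² = 7² + 7² − 2·7·7·cos(30°) = 13.13, so AH ≈ 3.62.
Step 2: By the inverse law of cosines on triangle HAJ: cos(∠HAJ) = (3.62² + 7² − 7²) / (2·3.62·7) = 13.13/50.73 = 0.2588, so ∠HAJ = 75°.

Therefore, the measure of angle ∠HAJ = 75°.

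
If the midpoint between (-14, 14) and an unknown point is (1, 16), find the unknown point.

Using the midpoint formula: M = ((x1 + x2)/2, (y1 + y2)/2)
We know M = (1, 16) and D = (-14, 14)
For x: 1 = (-14 + x2)/2, so x2 = 2*1 - -14 = 16
For y: 16 = (14 + y2)/2, so y2 = 2*16 - 14 = 18
B = (16, 18)

(16, 18)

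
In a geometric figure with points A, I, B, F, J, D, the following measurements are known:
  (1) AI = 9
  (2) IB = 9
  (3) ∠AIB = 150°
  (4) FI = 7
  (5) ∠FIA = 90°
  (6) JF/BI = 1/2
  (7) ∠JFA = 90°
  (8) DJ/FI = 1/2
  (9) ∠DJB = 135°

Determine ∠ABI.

Step 1: By the law of cosines on triangle BIA: BA² = 9² + 9² − 2·9·9·cos(150°) = 302.3, so BA ≈ 17.39.
Step 2: By the inverse law of cosines on triangle ABI: cos(∠ABI) = (17.39² + 9² − 9²) / (2·17.39·9) = 302.3/312.96 = 0.9659, so ∠ABI = 15°.

Therefore, the measure of angle ∠ABI = 15°.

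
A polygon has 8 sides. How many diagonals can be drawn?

Each of the 8 vertices connects to 5 non-adjacent vertices via diagonals.
Total connections = 8 × 5 = 40, but each diagonal is counted twice.
Number of diagonals = 40 / 2 = 20.

20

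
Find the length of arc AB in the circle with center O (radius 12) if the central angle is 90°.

The full circumference is 2πr = 2π(12) = 24*pi.
The arc spans 90° out of 360°, which is a fraction of 1/4.
Arc length = 24*pi × 1/4 = 6*pi.

6*pi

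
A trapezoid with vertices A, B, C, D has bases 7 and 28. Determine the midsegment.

The midsegment (median) of a trapezoid connects the midpoints of the non-parallel sides.
Its length is the average of the two bases: (7 + 28) / 2 = 35/2.

35/2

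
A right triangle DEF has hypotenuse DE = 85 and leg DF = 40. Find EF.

By the Pythagorean theorem: EF^2 = DE^2 - DF^2
EF^2 = 85^2 - 40^2 = 7225 - 1600 = 5625
EF = sqrt(5625) = 75

75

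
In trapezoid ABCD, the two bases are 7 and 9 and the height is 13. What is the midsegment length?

The midsegment of a trapezoid = (base1 + base2) / 2
midsegment = (7 + 9) / 2
midsegment = 16 / 2
midsegment = 8

8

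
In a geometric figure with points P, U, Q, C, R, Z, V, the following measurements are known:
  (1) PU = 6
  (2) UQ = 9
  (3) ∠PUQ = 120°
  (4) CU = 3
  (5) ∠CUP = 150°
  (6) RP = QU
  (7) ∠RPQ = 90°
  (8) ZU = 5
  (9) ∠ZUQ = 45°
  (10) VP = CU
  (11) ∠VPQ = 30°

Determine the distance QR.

From the given relations: RP = QU = 9.
Step 1: By the law of cosines on triangle PUQ: PQ² = 6² + 9² − 2·6·9·cos(120°) = 171, so PQ = 3·√19.
Step 2: By the law of cosines on triangle QPR: QR² = (3·√19)² + 9² − 2·3·√19·9·cos(90°) = 252, so QR = 6·√7.

Therefore, the length of QR = 6·√7.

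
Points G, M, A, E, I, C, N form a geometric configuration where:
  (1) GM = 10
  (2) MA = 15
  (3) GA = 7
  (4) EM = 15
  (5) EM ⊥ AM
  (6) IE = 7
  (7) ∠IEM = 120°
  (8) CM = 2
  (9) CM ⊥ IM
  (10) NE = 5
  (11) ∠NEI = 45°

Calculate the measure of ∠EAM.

Step 1: By the law of cosines on triangle AME: AE² = 15² + 15² − 2·15·15·cos(90°) = 450, so AE = 15·√2.
Step 2: By the inverse law of cosines on triangle EAM: cos(∠EAM) = ((15·√2)² + 15² − 15²) / (2·15·√2·15) = 450/636.4 = 0.7071, so ∠EAM = 45°.

Therefore, the measure of angle ∠EAM = 45°.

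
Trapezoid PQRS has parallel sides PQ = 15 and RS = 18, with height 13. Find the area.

A trapezoid's area equals the midsegment times the height.
The midsegment is (15 + 18) / 2 = 33/2.
Area = 33/2 * 13 = 429/2.

429/2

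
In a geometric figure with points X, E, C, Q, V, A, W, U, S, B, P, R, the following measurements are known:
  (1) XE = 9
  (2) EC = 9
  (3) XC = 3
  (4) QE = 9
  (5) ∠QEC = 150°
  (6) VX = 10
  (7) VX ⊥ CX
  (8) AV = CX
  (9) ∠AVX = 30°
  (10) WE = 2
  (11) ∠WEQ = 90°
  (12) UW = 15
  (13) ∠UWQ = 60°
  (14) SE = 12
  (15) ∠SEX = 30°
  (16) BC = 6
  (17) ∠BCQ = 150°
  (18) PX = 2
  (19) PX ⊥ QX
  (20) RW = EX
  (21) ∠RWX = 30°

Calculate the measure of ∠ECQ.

Step 1: By the law of cosines on triangle CEQ: CQ² = 9² + 9² − 2·9·9·cos(150°) = 302.3, so CQ ≈ 17.39.
Step 2: By the inverse law of cosines on triangle ECQ: cos(∠ECQ) = (9² + 17.39² − 9²) / (2·9·17.39) = 302.3/312.96 = 0.9659, so ∠ECQ = 15°.

Therefore, the measure of angle ∠ECQ = 15°.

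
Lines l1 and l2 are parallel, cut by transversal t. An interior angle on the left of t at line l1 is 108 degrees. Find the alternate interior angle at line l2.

Alternate interior angles lie on opposite sides of the transversal, between the parallel lines.
By the alternate interior angle theorem, they are equal: 108 degrees.

108 degrees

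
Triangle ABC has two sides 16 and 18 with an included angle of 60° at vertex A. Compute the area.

When two sides and the included angle are known, the area formula is (1/2)ab sin(C).
The height from one side to the opposite vertex is 18 sin(60°) = 9*sqrt(3).
Area = (1/2) * 16 * 9*sqrt(3) = 72*sqrt(3).

72*sqrt(3)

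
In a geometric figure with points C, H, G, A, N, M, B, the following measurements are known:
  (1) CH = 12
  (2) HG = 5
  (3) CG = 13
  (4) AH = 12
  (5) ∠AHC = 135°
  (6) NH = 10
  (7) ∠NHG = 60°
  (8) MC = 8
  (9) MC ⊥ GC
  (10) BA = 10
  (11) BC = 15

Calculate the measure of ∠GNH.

Step 1: By the law of cosines on triangle NHG: NG² = 10² + 5² − 2·10·5·cos(60°) = 75, so NG = 5·√3.
Step 2: By the inverse law of cosines on triangle GNH: cos(∠GNH) = ((5·√3)² + 10² − 5²) / (2·5·√3·10) = 150/173.21 = 0.866, so ∠GNH = 30°.

Therefore, the measure of angle ∠GNH = 30°.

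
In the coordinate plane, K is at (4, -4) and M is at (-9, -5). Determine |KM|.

The horizontal distance is |-9 - 4| = 13 and the vertical distance is |-5 - -4| = 1.
By the Pythagorean theorem, d = sqrt(13^2 + 1^2) = sqrt(170).

sqrt(170)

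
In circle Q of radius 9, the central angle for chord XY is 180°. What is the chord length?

Chord length = 2r sin(θ/2)
= 2 × 9 × sin(180°/2)
= 2 × 9 × sin(90°)
= 18

18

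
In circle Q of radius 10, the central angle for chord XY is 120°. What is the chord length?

Chord = 2(10) sin(60°) = 10*sqrt(3)

10*sqrt(3)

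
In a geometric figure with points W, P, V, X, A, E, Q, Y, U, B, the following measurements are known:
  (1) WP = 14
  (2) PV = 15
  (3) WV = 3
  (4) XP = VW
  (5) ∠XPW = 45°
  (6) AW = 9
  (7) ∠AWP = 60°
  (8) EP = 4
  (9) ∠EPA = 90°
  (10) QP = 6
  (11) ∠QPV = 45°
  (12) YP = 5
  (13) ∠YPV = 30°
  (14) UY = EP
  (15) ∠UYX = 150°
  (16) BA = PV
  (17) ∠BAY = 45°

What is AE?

Step 1: By the law of cosines on triangle PWA: PA² = 14² + 9² − 2·14·9·cos(60°) = 151, so PA = √151.
Step 2: By the law of cosines on triangle APE: AE² = √151² + 4² − 2·√151·4·cos(90°) = 167, so AE = √167.

Therefore, the length of AE = √167.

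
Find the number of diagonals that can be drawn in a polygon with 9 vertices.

Each of the 9 vertices connects to 6 non-adjacent vertices via diagonals.
Total connections = 9 × 6 = 54, but each diagonal is counted twice.
Number of diagonals = 54 / 2 = 27.

27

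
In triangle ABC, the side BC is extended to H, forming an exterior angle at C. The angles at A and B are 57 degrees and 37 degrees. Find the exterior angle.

By the exterior angle theorem, an exterior angle of a triangle equals the sum of the two remote interior angles.
Exterior angle = angle A + angle B
Exterior angle = 57 + 37 = 94 degrees

94 degrees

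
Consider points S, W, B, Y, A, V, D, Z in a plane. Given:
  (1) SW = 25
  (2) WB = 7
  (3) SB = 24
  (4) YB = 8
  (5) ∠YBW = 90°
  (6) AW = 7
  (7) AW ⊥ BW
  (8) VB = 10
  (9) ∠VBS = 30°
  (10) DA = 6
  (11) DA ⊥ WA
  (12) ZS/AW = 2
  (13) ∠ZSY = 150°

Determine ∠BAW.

Step 1: By the law of cosines on triangle AWB: AB² = 7² + 7² − 2·7·7·cos(90°) = 98, so AB = 7·√2.
Step 2: By the inverse law of cosines on triangle BAW: cos(∠BAW) = ((7·√2)² + 7² − 7²) / (2·7·√2·7) = 98/138.59 = 0.7071, so ∠BAW = 45°.

Therefore, the measure of angle ∠BAW = 45°.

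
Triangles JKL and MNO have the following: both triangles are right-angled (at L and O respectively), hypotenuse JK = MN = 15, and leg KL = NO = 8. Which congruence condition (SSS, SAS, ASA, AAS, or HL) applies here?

The given information provides:
both triangles are right-angled (at L and O respectively), hypotenuse JK = MN = 15, and leg KL = NO = 8
This matches the HL congruence theorem.
The hypotenuse and one leg of two right triangles are equal (Hypotenuse-Leg).

HL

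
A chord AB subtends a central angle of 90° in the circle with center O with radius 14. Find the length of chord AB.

Chord = 2(14) sin(45°) = 14*sqrt(2)

14*sqrt(2)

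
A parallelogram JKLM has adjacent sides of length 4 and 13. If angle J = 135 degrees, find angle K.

In a parallelogram, consecutive angles are supplementary (sum to 180°).
angle K = 180 - angle J
angle K = 180 - 135
angle K = 45 degrees

45 degrees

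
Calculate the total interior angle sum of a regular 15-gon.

The sum of interior angles of an n-sided polygon is (n - 2) * 180.
For n = 15: (15 - 2) * 180 = 13 * 180 = 2340 degrees.

2340 degrees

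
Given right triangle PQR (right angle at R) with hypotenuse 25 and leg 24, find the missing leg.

Rearranging the Pythagorean theorem to solve for the unknown leg:
leg^2 = hypotenuse^2 - known_leg^2 = 625 - 576 = 49
leg = sqrt(49) = 7.

7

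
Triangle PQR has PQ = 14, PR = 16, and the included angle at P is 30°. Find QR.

By the law of cosines: QR^2 = PQ^2 + PR^2 - 2*PQ*PR*cos(P)
QR^2 = 14^2 + 16^2 - 2*14*16*cos(30°)
QR^2 = 196 + 256 - 448*(sqrt(3)/2)
QR^2 = 452 - 224*sqrt(3)
QR = 2*sqrt(113 - 56*sqrt(3))

2*sqrt(113 - 56*sqrt(3))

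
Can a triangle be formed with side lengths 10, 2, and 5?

Check the triangle inequality: 2 + 5 = 7 ≤ 10.
Since the sum of two sides does not exceed the third, no triangle can be formed.

No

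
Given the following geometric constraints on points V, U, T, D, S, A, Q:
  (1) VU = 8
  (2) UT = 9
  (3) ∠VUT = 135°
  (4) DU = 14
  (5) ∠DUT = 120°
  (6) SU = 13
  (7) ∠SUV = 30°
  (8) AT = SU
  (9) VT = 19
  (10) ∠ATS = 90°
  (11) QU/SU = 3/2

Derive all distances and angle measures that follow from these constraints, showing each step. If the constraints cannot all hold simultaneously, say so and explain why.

These constraints are not satisfiable: (1), (2) and (3) already determine VT: by the law of cosines VT² = 8² + 9² − 2·8·9·cos(135°) = 246.82, so VT ≈ 15.71, which contradicts (9) VT = 19. No planar figure meets all of them, so nothing further can be derived.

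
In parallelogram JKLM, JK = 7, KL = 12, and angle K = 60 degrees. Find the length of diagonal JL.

The diagonal of a parallelogram can be found by treating two adjacent sides and the diagonal as a triangle.
Applying the law of cosines with sides 7, 12 and included angle 60°:
d^2 = 49 + 144 - 168*cos(60°) = 109
d = sqrt(109)

sqrt(109)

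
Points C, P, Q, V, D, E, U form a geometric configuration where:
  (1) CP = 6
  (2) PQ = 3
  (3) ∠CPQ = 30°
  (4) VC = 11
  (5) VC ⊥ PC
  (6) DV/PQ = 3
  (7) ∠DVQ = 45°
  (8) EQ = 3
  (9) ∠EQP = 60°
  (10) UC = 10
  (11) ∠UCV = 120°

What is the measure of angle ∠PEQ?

Step 1: By the law of cosines on triangle EQP: EP² = 3² + 3² − 2·3·3·cos(60°) = 9, so EP = 3.
Step 2: By the inverse law of cosines on triangle PEQ: cos(∠PEQ) = (3² + 3² − 3²) / (2·3·3) = 9/18 = 0.5, so ∠PEQ = 60°.

Therefore, the measure of angle ∠PEQ = 60°.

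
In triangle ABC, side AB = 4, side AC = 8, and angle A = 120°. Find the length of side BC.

By the law of cosines: BC^2 = AB^2 + AC^2 - 2*AB*AC*cos(A)
BC^2 = 4^2 + 8^2 - 2*4*8*cos(120°)
BC^2 = 16 + 64 - 64*(-1/2)
BC^2 = 112
BC = 4*sqrt(7)

4*sqrt(7)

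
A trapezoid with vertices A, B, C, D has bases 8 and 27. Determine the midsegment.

midsegment = (8 + 27) / 2 = 35 / 2 = 35/2

35/2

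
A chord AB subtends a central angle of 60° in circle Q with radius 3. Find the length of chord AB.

Chord length = 2r sin(θ/2)
= 2 × 3 × sin(60°/2)
= 2 × 3 × sin(30°)
= 3

3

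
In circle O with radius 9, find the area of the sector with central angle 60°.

The full circle has area πr² = π(9)² = 81*pi.
The sector covers 60° out of 360°, a fraction of 1/6.
Sector area = 81*pi × 1/6 = 27*pi/2.

27*pi/2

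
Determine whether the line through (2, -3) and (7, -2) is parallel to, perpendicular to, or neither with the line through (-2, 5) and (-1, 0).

Slope of line 1: m1 = (-2 - -3)/(7 - 2) = 1/5 = 1/5
Slope of line 2: m2 = (0 - 5)/(-1 - -2) = -5/1 = -5
Two lines are perpendicular when the product of their slopes is -1 (negative reciprocals).
m1 * m2 = (1/5) * (-5) = -1, confirming perpendicularity.

Perpendicular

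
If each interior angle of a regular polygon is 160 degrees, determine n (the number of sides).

Exterior angle = 180 - 160 = 20. n = 360 / 20 = 18.

18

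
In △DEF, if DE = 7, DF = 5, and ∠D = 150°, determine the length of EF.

When two sides and the included angle are known, the law of cosines gives the third side.
c^2 = a^2 + b^2 - 2ab cos(C) generalizes the Pythagorean theorem to non-right triangles.
Here: EF^2 = 49 + 25 - 70*(-sqrt(3)/2) = 35*sqrt(3) + 74
EF = sqrt(35*sqrt(3) + 74)

sqrt(35*sqrt(3) + 74)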